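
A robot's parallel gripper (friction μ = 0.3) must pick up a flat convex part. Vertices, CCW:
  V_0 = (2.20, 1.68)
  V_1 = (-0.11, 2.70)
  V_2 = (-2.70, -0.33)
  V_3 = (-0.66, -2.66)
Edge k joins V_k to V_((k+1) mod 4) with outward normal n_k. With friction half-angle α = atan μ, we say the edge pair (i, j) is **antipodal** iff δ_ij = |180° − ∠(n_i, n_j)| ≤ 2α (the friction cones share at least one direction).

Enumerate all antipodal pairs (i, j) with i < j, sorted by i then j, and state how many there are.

count = 2; pairs: (0,2), (1,3)

α = atan 0.3 = 16.70°;  2α = 33.40°
n_0 = (+0.4039, +0.9148)
n_1 = (-0.7601, +0.6498)
n_2 = (-0.7524, -0.6587)
n_3 = (+0.8350, -0.5503)
  (0,1): δ = 106.70°  ·
  (0,2): δ = 24.97°  ✓
  (0,3): δ = 80.44°  ·
  (1,2): δ = 98.27°  ·
  (1,3): δ = 7.14°  ✓
  (2,3): δ = 74.59°  ·
antipodal pairs: 2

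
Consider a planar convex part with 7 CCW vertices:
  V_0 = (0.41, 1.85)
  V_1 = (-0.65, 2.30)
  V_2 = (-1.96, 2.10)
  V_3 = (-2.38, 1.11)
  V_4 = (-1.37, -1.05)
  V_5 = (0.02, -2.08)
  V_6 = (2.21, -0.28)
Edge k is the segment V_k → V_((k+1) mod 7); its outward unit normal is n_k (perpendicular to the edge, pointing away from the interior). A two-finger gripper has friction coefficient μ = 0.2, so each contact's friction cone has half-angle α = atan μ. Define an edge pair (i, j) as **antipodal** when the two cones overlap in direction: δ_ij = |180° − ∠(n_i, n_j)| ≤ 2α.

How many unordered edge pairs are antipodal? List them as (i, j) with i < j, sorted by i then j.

α = atan 0.2 = 11.31°;  2α = 22.62°
n_0 = (+0.3908, +0.9205)
n_1 = (-0.1509, +0.9885)
n_2 = (-0.9206, +0.3905)
n_3 = (-0.9059, -0.4236)
n_4 = (-0.5954, -0.8035)
n_5 = (+0.6350, -0.7725)
n_6 = (+0.7638, +0.6455)
  (0,1): δ = 148.32°  ·
  (0,2): δ = 89.99°  ·
  (0,3): δ = 41.94°  ·
  (0,4): δ = 13.54°  ✓
  (0,5): δ = 62.42°  ·
  (0,6): δ = 153.20°  ·
  (1,2): δ = 121.67°  ·
  (1,3): δ = 73.62°  ·
  (1,4): δ = 45.22°  ·
  (1,5): δ = 30.74°  ·
  (1,6): δ = 121.52°  ·
  (2,3): δ = 131.95°  ·
  (2,4): δ = 103.55°  ·
  (2,5): δ = 27.59°  ·
  (2,6): δ = 63.19°  ·
  (3,4): δ = 151.60°  ·
  (3,5): δ = 75.64°  ·
  (3,6): δ = 15.14°  ✓
  (4,5): δ = 104.04°  ·
  (4,6): δ = 13.26°  ✓
  (5,6): δ = 89.22°  ·
antipodal pairs: 3

count = 3; pairs: (0,4), (3,6), (4,6)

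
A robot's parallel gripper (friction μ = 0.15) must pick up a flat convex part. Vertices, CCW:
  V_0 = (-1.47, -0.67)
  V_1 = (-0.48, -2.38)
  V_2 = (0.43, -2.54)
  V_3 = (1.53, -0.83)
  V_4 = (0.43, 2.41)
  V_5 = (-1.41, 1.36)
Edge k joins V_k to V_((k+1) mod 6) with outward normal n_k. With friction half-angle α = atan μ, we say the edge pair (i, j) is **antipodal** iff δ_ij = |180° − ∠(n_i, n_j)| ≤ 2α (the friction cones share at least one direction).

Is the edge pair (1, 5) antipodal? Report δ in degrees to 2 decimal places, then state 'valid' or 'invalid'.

δ = 98.28°, invalid

α = atan 0.15 = 8.53°;  2α = 17.06°
edge 1: e_1 = (+0.91, -0.16);  n_1 = (-0.1732, -0.9849)
edge 5: e_5 = (-0.06, -2.03);  n_5 = (-0.9996, +0.0295)
∠(n_1, n_5) = 81.72°
δ = |180° − 81.72°| = 98.28°
98.28° > 2α = 17.06°  →  invalid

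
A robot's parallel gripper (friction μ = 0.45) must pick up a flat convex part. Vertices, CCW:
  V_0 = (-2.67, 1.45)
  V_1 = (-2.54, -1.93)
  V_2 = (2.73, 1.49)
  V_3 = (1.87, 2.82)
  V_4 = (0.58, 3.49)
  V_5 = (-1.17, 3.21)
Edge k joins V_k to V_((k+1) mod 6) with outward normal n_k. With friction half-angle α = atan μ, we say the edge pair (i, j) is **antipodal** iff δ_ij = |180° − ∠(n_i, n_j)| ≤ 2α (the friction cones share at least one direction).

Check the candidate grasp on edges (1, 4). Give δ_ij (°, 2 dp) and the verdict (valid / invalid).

δ = 23.89°, valid

α = atan 0.45 = 24.23°;  2α = 48.46°
edge 1: e_1 = (+5.27, +3.42);  n_1 = (+0.5444, -0.8388)
edge 4: e_4 = (-1.75, -0.28);  n_4 = (-0.1580, +0.9874)
∠(n_1, n_4) = 156.11°
δ = |180° − 156.11°| = 23.89°
23.89° ≤ 2α = 48.46°  →  valid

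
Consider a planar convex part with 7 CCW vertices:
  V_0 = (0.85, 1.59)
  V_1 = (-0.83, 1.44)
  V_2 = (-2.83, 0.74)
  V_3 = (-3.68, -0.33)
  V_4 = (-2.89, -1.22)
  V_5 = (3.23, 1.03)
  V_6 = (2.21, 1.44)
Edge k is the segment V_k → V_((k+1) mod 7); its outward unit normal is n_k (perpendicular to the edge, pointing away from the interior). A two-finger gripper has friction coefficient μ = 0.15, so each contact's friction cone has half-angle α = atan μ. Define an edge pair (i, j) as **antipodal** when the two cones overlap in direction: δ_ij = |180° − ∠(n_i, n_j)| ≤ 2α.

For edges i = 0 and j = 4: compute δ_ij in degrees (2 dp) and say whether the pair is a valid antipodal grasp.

δ = 15.08°, valid

α = atan 0.15 = 8.53°;  2α = 17.06°
edge 0: e_0 = (-1.68, -0.15);  n_0 = (-0.0889, +0.9960)
edge 4: e_4 = (+6.12, +2.25);  n_4 = (+0.3451, -0.9386)
∠(n_0, n_4) = 164.92°
δ = |180° − 164.92°| = 15.08°
15.08° ≤ 2α = 17.06°  →  valid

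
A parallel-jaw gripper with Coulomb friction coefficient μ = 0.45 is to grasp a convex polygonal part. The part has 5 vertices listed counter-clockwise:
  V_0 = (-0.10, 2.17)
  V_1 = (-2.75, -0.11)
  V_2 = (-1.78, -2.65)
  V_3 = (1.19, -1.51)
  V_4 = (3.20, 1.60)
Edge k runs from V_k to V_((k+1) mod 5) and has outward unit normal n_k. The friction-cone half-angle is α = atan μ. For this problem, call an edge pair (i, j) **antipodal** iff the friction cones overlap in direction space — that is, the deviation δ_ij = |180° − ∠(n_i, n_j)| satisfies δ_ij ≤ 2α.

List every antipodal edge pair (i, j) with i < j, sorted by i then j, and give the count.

count = 3; pairs: (0,2), (0,3), (2,4)

α = atan 0.45 = 24.23°;  2α = 48.46°
n_0 = (-0.6522, +0.7580)
n_1 = (-0.9342, -0.3568)
n_2 = (+0.3583, -0.9336)
n_3 = (+0.8399, -0.5428)
n_4 = (+0.1702, +0.9854)
  (0,1): δ = 109.81°  ·
  (0,2): δ = 19.71°  ✓
  (0,3): δ = 16.42°  ✓
  (0,4): δ = 129.49°  ·
  (1,2): δ = 89.90°  ·
  (1,3): δ = 53.78°  ·
  (1,4): δ = 59.30°  ·
  (2,3): δ = 143.87°  ·
  (2,4): δ = 30.80°  ✓
  (3,4): δ = 66.93°  ·
antipodal pairs: 3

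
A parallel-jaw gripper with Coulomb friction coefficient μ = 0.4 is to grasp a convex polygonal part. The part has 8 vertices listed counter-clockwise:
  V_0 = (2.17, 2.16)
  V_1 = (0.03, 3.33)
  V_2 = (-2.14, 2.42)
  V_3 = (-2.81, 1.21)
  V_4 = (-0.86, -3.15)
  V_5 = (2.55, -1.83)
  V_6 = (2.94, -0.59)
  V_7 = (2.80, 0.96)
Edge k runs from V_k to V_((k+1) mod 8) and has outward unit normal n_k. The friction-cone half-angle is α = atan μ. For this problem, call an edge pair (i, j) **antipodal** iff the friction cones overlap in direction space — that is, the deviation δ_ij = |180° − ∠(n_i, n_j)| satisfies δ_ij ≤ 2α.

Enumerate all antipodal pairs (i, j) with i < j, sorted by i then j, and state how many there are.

α = atan 0.4 = 21.80°;  2α = 43.60°
n_0 = (+0.4797, +0.8774)
n_1 = (-0.3867, +0.9222)
n_2 = (-0.8748, +0.4844)
n_3 = (-0.9129, -0.4083)
n_4 = (+0.3610, -0.9326)
n_5 = (+0.9539, -0.3000)
n_6 = (+0.9959, +0.0900)
n_7 = (+0.8854, +0.4648)
  (0,1): δ = 128.58°  ·
  (0,2): δ = 90.31°  ·
  (0,3): δ = 37.24°  ✓
  (0,4): δ = 49.83°  ·
  (0,5): δ = 101.21°  ·
  (0,6): δ = 123.83°  ·
  (0,7): δ = 146.37°  ·
  (1,2): δ = 141.73°  ·
  (1,3): δ = 88.65°  ·
  (1,4): δ = 1.59°  ✓
  (1,5): δ = 49.79°  ·
  (1,6): δ = 72.41°  ·
  (1,7): δ = 94.95°  ·
  (2,3): δ = 126.93°  ·
  (2,4): δ = 39.86°  ✓
  (2,5): δ = 11.51°  ✓
  (2,6): δ = 34.14°  ✓
  (2,7): δ = 56.67°  ·
  (3,4): δ = 92.94°  ·
  (3,5): δ = 41.56°  ✓
  (3,6): δ = 18.94°  ✓
  (3,7): δ = 3.60°  ✓
  (4,5): δ = 128.62°  ·
  (4,6): δ = 106.00°  ·
  (4,7): δ = 83.46°  ·
  (5,6): δ = 157.38°  ·
  (5,7): δ = 134.84°  ·
  (6,7): δ = 157.46°  ·
antipodal pairs: 8

count = 8; pairs: (0,3), (1,4), (2,4), (2,5), (2,6), (3,5), (3,6), (3,7)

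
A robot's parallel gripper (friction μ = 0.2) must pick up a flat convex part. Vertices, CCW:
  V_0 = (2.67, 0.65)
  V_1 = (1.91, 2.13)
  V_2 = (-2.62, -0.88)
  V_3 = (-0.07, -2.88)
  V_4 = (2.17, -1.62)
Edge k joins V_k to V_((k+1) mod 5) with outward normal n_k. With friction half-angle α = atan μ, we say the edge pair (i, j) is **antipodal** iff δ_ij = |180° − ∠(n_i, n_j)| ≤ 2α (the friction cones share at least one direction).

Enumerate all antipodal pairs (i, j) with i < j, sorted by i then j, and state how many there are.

α = atan 0.2 = 11.31°;  2α = 22.62°
n_0 = (+0.8896, +0.4568)
n_1 = (-0.5534, +0.8329)
n_2 = (-0.6171, -0.7869)
n_3 = (+0.4903, -0.8716)
n_4 = (+0.9766, -0.2151)
  (0,1): δ = 83.58°  ·
  (0,2): δ = 24.71°  ·
  (0,3): δ = 92.18°  ·
  (0,4): δ = 140.40°  ·
  (1,2): δ = 71.71°  ·
  (1,3): δ = 4.24°  ✓
  (1,4): δ = 43.98°  ·
  (2,3): δ = 112.53°  ·
  (2,4): δ = 64.31°  ·
  (3,4): δ = 131.78°  ·
antipodal pairs: 1

count = 1; pairs: (1,3)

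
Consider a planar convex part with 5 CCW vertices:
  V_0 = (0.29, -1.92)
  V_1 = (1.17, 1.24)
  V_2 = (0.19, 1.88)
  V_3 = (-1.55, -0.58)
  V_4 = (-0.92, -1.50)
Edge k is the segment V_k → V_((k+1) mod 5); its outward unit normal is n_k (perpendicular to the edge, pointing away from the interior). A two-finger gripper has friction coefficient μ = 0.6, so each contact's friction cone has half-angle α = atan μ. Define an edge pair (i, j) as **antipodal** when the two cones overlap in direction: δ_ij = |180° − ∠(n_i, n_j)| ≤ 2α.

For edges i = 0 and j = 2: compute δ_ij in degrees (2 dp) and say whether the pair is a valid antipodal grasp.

α = atan 0.6 = 30.96°;  2α = 61.93°
edge 0: e_0 = (+0.88, +3.16);  n_0 = (+0.9633, -0.2683)
edge 2: e_2 = (-1.74, -2.46);  n_2 = (-0.8164, +0.5775)
∠(n_0, n_2) = 160.29°
δ = |180° − 160.29°| = 19.71°
19.71° ≤ 2α = 61.93°  →  valid

δ = 19.71°, valid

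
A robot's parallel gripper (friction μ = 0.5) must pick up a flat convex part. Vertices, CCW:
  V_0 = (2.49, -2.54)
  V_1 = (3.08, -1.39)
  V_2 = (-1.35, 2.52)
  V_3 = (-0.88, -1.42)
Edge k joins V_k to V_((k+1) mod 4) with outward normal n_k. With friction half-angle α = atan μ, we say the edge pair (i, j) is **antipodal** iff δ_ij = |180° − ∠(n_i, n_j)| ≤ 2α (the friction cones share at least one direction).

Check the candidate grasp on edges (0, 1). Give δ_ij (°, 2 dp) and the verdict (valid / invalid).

δ = 104.27°, invalid

α = atan 0.5 = 26.57°;  2α = 53.13°
edge 0: e_0 = (+0.59, +1.15);  n_0 = (+0.8897, -0.4565)
edge 1: e_1 = (-4.43, +3.91);  n_1 = (+0.6617, +0.7497)
∠(n_0, n_1) = 75.73°
δ = |180° − 75.73°| = 104.27°
104.27° > 2α = 53.13°  →  invalid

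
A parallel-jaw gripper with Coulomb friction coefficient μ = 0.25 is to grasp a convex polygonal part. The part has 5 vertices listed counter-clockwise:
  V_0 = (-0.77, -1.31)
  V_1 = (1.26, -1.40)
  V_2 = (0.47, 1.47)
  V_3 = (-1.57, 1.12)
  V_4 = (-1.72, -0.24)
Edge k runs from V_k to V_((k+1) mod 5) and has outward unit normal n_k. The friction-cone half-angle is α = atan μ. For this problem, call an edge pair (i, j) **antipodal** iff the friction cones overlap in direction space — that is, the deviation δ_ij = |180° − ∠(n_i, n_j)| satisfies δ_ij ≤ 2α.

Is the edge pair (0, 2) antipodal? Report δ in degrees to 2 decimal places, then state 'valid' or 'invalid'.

α = atan 0.25 = 14.04°;  2α = 28.07°
edge 0: e_0 = (+2.03, -0.09);  n_0 = (-0.0443, -0.9990)
edge 2: e_2 = (-2.04, -0.35);  n_2 = (-0.1691, +0.9856)
∠(n_0, n_2) = 167.73°
δ = |180° − 167.73°| = 12.27°
12.27° ≤ 2α = 28.07°  →  valid

δ = 12.27°, valid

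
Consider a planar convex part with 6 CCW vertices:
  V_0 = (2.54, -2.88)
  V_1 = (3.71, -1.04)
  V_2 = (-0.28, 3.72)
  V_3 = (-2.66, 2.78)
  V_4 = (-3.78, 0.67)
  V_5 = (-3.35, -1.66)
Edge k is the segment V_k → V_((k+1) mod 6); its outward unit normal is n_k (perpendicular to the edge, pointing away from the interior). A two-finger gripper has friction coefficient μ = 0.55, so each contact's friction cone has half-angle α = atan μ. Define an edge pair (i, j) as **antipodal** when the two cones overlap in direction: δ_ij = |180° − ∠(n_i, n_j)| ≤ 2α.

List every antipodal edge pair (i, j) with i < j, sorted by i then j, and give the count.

count = 6; pairs: (0,2), (0,3), (0,4), (1,4), (1,5), (2,5)

α = atan 0.55 = 28.81°;  2α = 57.62°
n_0 = (+0.8439, -0.5366)
n_1 = (+0.7664, +0.6424)
n_2 = (-0.3673, +0.9301)
n_3 = (-0.8833, +0.4688)
n_4 = (-0.9834, -0.1815)
n_5 = (-0.2028, -0.9792)
  (0,1): δ = 107.58°  ·
  (0,2): δ = 36.00°  ✓
  (0,3): δ = 4.49°  ✓
  (0,4): δ = 42.91°  ✓
  (0,5): δ = 110.75°  ·
  (1,2): δ = 108.42°  ·
  (1,3): δ = 67.93°  ·
  (1,4): δ = 29.51°  ✓
  (1,5): δ = 38.33°  ✓
  (2,3): δ = 139.51°  ·
  (2,4): δ = 101.10°  ·
  (2,5): δ = 33.25°  ✓
  (3,4): δ = 141.58°  ·
  (3,5): δ = 73.74°  ·
  (4,5): δ = 112.16°  ·
antipodal pairs: 6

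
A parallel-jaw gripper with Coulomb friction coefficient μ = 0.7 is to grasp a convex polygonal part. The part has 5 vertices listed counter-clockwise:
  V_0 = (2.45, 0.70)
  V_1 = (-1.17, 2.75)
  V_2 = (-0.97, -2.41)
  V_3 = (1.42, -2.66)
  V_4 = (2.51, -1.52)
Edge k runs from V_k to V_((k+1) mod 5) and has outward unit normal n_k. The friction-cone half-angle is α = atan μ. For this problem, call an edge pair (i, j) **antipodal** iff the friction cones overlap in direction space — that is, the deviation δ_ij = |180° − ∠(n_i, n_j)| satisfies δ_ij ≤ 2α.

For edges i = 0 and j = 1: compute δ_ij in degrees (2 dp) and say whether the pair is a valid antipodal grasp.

δ = 58.26°, valid

α = atan 0.7 = 34.99°;  2α = 69.98°
edge 0: e_0 = (-3.62, +2.05);  n_0 = (+0.4928, +0.8702)
edge 1: e_1 = (+0.20, -5.16);  n_1 = (-0.9992, -0.0387)
∠(n_0, n_1) = 121.74°
δ = |180° − 121.74°| = 58.26°
58.26° ≤ 2α = 69.98°  →  valid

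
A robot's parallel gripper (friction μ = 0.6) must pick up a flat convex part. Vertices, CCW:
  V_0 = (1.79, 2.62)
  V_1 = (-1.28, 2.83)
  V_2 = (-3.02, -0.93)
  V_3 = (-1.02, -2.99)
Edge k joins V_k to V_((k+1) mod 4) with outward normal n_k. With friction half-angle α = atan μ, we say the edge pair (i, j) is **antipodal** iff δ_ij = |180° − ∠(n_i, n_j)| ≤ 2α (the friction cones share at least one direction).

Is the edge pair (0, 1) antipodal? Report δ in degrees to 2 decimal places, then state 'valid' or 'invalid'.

α = atan 0.6 = 30.96°;  2α = 61.93°
edge 0: e_0 = (-3.07, +0.21);  n_0 = (+0.0682, +0.9977)
edge 1: e_1 = (-1.74, -3.76);  n_1 = (-0.9075, +0.4200)
∠(n_0, n_1) = 69.08°
δ = |180° − 69.08°| = 110.92°
110.92° > 2α = 61.93°  →  invalid

δ = 110.92°, invalid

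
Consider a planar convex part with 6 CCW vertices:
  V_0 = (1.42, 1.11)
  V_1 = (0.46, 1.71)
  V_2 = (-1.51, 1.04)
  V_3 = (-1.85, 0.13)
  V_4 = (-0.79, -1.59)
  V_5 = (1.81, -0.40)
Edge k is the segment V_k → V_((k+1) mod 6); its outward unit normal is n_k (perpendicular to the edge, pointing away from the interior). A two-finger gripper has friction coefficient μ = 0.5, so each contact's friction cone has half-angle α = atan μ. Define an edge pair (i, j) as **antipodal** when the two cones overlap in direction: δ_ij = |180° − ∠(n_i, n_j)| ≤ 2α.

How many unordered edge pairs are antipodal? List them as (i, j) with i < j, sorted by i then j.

count = 5; pairs: (0,3), (1,4), (2,4), (2,5), (3,5)

α = atan 0.5 = 26.57°;  2α = 53.13°
n_0 = (+0.5300, +0.8480)
n_1 = (-0.3220, +0.9467)
n_2 = (-0.9368, +0.3500)
n_3 = (-0.8513, -0.5246)
n_4 = (+0.4162, -0.9093)
n_5 = (+0.9682, +0.2501)
  (0,1): δ = 129.21°  ·
  (0,2): δ = 78.48°  ·
  (0,3): δ = 26.35°  ✓
  (0,4): δ = 56.60°  ·
  (0,5): δ = 136.49°  ·
  (1,2): δ = 129.27°  ·
  (1,3): δ = 77.14°  ·
  (1,4): δ = 5.81°  ✓
  (1,5): δ = 85.70°  ·
  (2,3): δ = 127.87°  ·
  (2,4): δ = 44.92°  ✓
  (2,5): δ = 34.97°  ✓
  (3,4): δ = 97.05°  ·
  (3,5): δ = 17.16°  ✓
  (4,5): δ = 100.11°  ·
antipodal pairs: 5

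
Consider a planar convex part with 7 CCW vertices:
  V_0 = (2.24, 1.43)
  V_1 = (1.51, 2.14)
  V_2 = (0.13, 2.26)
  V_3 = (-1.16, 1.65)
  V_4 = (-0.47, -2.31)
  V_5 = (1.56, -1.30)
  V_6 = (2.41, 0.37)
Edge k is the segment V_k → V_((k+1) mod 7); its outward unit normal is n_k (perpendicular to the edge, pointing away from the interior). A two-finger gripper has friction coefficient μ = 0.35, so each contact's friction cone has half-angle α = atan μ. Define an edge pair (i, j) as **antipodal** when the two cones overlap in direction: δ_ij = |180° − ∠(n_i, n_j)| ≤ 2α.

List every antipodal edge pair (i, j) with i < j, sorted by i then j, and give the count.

α = atan 0.35 = 19.29°;  2α = 38.58°
n_0 = (+0.6972, +0.7169)
n_1 = (+0.0866, +0.9962)
n_2 = (-0.4275, +0.9040)
n_3 = (-0.9852, -0.1717)
n_4 = (+0.4454, -0.8953)
n_5 = (+0.8912, -0.4536)
n_6 = (+0.9874, +0.1584)
  (0,1): δ = 140.77°  ·
  (0,2): δ = 110.49°  ·
  (0,3): δ = 35.91°  ✓
  (0,4): δ = 70.66°  ·
  (0,5): δ = 107.23°  ·
  (0,6): δ = 143.32°  ·
  (1,2): δ = 149.72°  ·
  (1,3): δ = 75.15°  ·
  (1,4): δ = 31.42°  ✓
  (1,5): δ = 67.99°  ·
  (1,6): δ = 104.08°  ·
  (2,3): δ = 105.42°  ·
  (2,4): δ = 1.14°  ✓
  (2,5): δ = 37.72°  ✓
  (2,6): δ = 73.80°  ·
  (3,4): δ = 73.43°  ·
  (3,5): δ = 36.86°  ✓
  (3,6): δ = 0.77°  ✓
  (4,5): δ = 143.43°  ·
  (4,6): δ = 107.34°  ·
  (5,6): δ = 143.91°  ·
antipodal pairs: 6

count = 6; pairs: (0,3), (1,4), (2,4), (2,5), (3,5), (3,6)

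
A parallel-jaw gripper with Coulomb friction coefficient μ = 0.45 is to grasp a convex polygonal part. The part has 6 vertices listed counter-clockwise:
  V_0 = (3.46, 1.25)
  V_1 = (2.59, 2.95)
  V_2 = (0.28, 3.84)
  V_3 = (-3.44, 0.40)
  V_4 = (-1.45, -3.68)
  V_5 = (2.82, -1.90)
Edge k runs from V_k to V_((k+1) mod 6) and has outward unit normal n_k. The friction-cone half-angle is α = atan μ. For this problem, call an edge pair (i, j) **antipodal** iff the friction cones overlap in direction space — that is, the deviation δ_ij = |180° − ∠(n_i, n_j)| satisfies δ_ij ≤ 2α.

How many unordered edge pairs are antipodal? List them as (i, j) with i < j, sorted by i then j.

α = atan 0.45 = 24.23°;  2α = 48.46°
n_0 = (+0.8902, +0.4556)
n_1 = (+0.3595, +0.9331)
n_2 = (-0.6789, +0.7342)
n_3 = (-0.8988, -0.4384)
n_4 = (+0.3848, -0.9230)
n_5 = (+0.9800, -0.1991)
  (0,1): δ = 138.17°  ·
  (0,2): δ = 74.34°  ·
  (0,3): δ = 1.10°  ✓
  (0,4): δ = 85.53°  ·
  (0,5): δ = 141.41°  ·
  (1,2): δ = 116.17°  ·
  (1,3): δ = 42.93°  ✓
  (1,4): δ = 43.70°  ✓
  (1,5): δ = 99.59°  ·
  (2,3): δ = 106.76°  ·
  (2,4): δ = 20.13°  ✓
  (2,5): δ = 35.75°  ✓
  (3,4): δ = 93.37°  ·
  (3,5): δ = 37.49°  ✓
  (4,5): δ = 124.11°  ·
antipodal pairs: 6

count = 6; pairs: (0,3), (1,3), (1,4), (2,4), (2,5), (3,5)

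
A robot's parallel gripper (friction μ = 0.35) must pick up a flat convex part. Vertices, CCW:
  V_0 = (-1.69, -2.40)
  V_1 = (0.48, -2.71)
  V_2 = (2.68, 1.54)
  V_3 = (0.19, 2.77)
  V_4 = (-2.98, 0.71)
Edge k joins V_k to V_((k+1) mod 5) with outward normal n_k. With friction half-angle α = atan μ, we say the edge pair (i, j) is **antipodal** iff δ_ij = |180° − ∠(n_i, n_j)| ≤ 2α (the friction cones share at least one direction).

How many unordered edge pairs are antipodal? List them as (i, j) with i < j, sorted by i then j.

α = atan 0.35 = 19.29°;  2α = 38.58°
n_0 = (-0.1414, -0.9899)
n_1 = (+0.8881, -0.4597)
n_2 = (+0.4429, +0.8966)
n_3 = (-0.5449, +0.8385)
n_4 = (-0.9237, -0.3831)
  (0,1): δ = 109.24°  ·
  (0,2): δ = 18.16°  ✓
  (0,3): δ = 41.15°  ·
  (0,4): δ = 120.66°  ·
  (1,2): δ = 88.92°  ·
  (1,3): δ = 29.61°  ✓
  (1,4): δ = 49.90°  ·
  (2,3): δ = 120.69°  ·
  (2,4): δ = 41.18°  ·
  (3,4): δ = 100.49°  ·
antipodal pairs: 2

count = 2; pairs: (0,2), (1,3)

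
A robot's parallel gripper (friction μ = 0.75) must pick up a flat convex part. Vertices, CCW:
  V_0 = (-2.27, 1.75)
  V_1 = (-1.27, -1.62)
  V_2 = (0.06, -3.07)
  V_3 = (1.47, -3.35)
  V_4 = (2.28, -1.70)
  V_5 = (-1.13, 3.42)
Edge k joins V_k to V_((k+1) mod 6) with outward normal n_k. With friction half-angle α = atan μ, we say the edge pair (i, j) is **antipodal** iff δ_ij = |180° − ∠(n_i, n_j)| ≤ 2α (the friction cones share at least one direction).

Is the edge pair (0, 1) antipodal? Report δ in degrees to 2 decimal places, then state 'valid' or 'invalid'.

α = atan 0.75 = 36.87°;  2α = 73.74°
edge 0: e_0 = (+1.00, -3.37);  n_0 = (-0.9587, -0.2845)
edge 1: e_1 = (+1.33, -1.45);  n_1 = (-0.7369, -0.6760)
∠(n_0, n_1) = 26.00°
δ = |180° − 26.00°| = 154.00°
154.00° > 2α = 73.74°  →  invalid

δ = 154.00°, invalid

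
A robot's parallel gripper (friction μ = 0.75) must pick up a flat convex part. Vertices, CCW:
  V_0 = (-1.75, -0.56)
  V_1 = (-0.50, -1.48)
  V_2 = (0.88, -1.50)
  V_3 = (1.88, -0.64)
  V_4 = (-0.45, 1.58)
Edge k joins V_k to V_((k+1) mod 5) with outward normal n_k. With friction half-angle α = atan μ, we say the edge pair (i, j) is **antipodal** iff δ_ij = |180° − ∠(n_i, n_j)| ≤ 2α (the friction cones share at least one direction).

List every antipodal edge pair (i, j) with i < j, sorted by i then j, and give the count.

α = atan 0.75 = 36.87°;  2α = 73.74°
n_0 = (-0.5928, -0.8054)
n_1 = (-0.0145, -0.9999)
n_2 = (+0.6520, -0.7582)
n_3 = (+0.6898, +0.7240)
n_4 = (-0.8547, +0.5192)
  (0,1): δ = 144.48°  ·
  (0,2): δ = 102.95°  ·
  (0,3): δ = 7.26°  ✓
  (0,4): δ = 95.08°  ·
  (1,2): δ = 138.47°  ·
  (1,3): δ = 42.78°  ✓
  (1,4): δ = 59.55°  ✓
  (2,3): δ = 84.31°  ·
  (2,4): δ = 18.03°  ✓
  (3,4): δ = 77.66°  ·
antipodal pairs: 4

count = 4; pairs: (0,3), (1,3), (1,4), (2,4)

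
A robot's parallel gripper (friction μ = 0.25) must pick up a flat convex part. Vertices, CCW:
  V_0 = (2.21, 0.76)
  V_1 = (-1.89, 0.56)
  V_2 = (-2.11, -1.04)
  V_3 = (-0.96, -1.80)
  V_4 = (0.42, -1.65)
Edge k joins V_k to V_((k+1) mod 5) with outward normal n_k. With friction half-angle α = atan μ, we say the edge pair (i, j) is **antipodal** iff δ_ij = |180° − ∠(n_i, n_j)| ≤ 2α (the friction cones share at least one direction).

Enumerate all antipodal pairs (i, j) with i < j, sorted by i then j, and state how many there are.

count = 1; pairs: (0,3)

α = atan 0.25 = 14.04°;  2α = 28.07°
n_0 = (-0.0487, +0.9988)
n_1 = (-0.9907, +0.1362)
n_2 = (-0.5513, -0.8343)
n_3 = (+0.1081, -0.9941)
n_4 = (+0.8028, -0.5963)
  (0,1): δ = 100.62°  ·
  (0,2): δ = 36.25°  ·
  (0,3): δ = 3.41°  ✓
  (0,4): δ = 50.60°  ·
  (1,2): δ = 115.63°  ·
  (1,3): δ = 75.97°  ·
  (1,4): δ = 28.77°  ·
  (2,3): δ = 140.34°  ·
  (2,4): δ = 93.14°  ·
  (3,4): δ = 132.81°  ·
antipodal pairs: 1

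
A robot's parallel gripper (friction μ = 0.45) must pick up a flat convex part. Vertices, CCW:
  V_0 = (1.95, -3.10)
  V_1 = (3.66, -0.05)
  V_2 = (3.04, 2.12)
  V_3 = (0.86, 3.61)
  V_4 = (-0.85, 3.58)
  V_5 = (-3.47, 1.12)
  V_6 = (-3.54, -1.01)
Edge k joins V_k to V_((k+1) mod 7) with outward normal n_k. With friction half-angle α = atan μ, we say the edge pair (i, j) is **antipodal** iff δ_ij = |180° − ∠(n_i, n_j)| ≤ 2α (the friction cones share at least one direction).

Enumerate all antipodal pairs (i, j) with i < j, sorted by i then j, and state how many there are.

count = 5; pairs: (0,4), (0,5), (1,5), (2,6), (3,6)

α = atan 0.45 = 24.23°;  2α = 48.46°
n_0 = (+0.8723, -0.4890)
n_1 = (+0.9615, +0.2747)
n_2 = (+0.5643, +0.8256)
n_3 = (-0.0175, +0.9998)
n_4 = (-0.6845, +0.7290)
n_5 = (-0.9995, +0.0328)
n_6 = (-0.3558, -0.9346)
  (0,1): δ = 134.78°  ·
  (0,2): δ = 95.07°  ·
  (0,3): δ = 59.72°  ·
  (0,4): δ = 17.53°  ✓
  (0,5): δ = 27.40°  ✓
  (0,6): δ = 98.44°  ·
  (1,2): δ = 140.30°  ·
  (1,3): δ = 104.94°  ·
  (1,4): δ = 62.75°  ·
  (1,5): δ = 17.83°  ✓
  (1,6): δ = 53.21°  ·
  (2,3): δ = 144.64°  ·
  (2,4): δ = 102.45°  ·
  (2,5): δ = 57.53°  ·
  (2,6): δ = 13.51°  ✓
  (3,4): δ = 137.81°  ·
  (3,5): δ = 92.89°  ·
  (3,6): δ = 21.85°  ✓
  (4,5): δ = 135.08°  ·
  (4,6): δ = 64.04°  ·
  (5,6): δ = 108.96°  ·
antipodal pairs: 5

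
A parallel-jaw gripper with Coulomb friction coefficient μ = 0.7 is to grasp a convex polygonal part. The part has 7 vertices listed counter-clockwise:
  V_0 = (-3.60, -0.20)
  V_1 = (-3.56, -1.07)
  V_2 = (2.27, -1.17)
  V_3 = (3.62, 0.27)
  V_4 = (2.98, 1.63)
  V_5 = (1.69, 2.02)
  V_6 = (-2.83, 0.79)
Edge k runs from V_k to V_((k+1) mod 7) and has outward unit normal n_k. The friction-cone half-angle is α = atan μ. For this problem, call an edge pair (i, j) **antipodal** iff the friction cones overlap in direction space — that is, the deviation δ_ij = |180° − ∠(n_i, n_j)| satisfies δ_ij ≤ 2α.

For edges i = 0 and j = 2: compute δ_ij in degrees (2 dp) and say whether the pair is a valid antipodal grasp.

α = atan 0.7 = 34.99°;  2α = 69.98°
edge 0: e_0 = (+0.04, -0.87);  n_0 = (-0.9989, -0.0459)
edge 2: e_2 = (+1.35, +1.44);  n_2 = (+0.7295, -0.6839)
∠(n_0, n_2) = 134.22°
δ = |180° − 134.22°| = 45.78°
45.78° ≤ 2α = 69.98°  →  valid

δ = 45.78°, valid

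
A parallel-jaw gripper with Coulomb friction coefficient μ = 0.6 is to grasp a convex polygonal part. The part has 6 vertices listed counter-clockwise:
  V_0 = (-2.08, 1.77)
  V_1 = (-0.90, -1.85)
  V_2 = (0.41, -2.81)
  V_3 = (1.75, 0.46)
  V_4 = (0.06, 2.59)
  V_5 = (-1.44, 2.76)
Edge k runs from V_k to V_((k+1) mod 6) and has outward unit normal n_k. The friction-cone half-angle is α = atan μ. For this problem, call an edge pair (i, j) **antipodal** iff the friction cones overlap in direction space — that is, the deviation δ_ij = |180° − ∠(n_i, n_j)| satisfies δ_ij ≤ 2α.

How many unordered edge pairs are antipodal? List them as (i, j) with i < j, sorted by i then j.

count = 5; pairs: (0,2), (0,3), (1,3), (1,4), (2,5)

α = atan 0.6 = 30.96°;  2α = 61.93°
n_0 = (-0.9508, -0.3099)
n_1 = (-0.5911, -0.8066)
n_2 = (+0.9253, -0.3792)
n_3 = (+0.7834, +0.6216)
n_4 = (+0.1126, +0.9936)
n_5 = (-0.8398, +0.5429)
  (0,1): δ = 144.29°  ·
  (0,2): δ = 40.34°  ✓
  (0,3): δ = 20.38°  ✓
  (0,4): δ = 65.48°  ·
  (0,5): δ = 129.06°  ·
  (1,2): δ = 76.05°  ·
  (1,3): δ = 15.34°  ✓
  (1,4): δ = 29.77°  ✓
  (1,5): δ = 93.35°  ·
  (2,3): δ = 119.29°  ·
  (2,4): δ = 74.18°  ·
  (2,5): δ = 10.60°  ✓
  (3,4): δ = 134.90°  ·
  (3,5): δ = 71.31°  ·
  (4,5): δ = 116.42°  ·
antipodal pairs: 5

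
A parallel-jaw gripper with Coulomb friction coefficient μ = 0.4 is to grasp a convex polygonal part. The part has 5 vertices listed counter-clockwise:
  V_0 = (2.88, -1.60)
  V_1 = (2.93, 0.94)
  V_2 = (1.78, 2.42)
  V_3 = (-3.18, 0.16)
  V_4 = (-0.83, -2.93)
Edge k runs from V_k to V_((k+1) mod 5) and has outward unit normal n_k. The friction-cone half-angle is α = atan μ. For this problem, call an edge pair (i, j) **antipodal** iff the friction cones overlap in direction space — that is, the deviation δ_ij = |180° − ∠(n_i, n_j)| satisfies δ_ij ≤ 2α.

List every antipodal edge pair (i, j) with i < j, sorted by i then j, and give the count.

α = atan 0.4 = 21.80°;  2α = 43.60°
n_0 = (+0.9998, -0.0197)
n_1 = (+0.7896, +0.6136)
n_2 = (-0.4146, +0.9100)
n_3 = (-0.7960, -0.6053)
n_4 = (+0.3375, -0.9413)
  (0,1): δ = 141.02°  ·
  (0,2): δ = 64.38°  ·
  (0,3): δ = 38.38°  ✓
  (0,4): δ = 110.85°  ·
  (1,2): δ = 103.35°  ·
  (1,3): δ = 0.59°  ✓
  (1,4): δ = 71.87°  ·
  (2,3): δ = 77.24°  ·
  (2,4): δ = 4.77°  ✓
  (3,4): δ = 107.53°  ·
antipodal pairs: 3

count = 3; pairs: (0,3), (1,3), (2,4)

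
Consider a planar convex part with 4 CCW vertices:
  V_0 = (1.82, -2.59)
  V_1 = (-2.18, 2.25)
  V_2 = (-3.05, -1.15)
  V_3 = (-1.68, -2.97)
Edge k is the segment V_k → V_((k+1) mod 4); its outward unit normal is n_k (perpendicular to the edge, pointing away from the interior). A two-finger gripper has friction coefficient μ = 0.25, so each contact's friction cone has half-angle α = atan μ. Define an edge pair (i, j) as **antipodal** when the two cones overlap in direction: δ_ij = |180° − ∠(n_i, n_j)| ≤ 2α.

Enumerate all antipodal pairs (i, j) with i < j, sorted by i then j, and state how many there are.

α = atan 0.25 = 14.04°;  2α = 28.07°
n_0 = (+0.7708, +0.6370)
n_1 = (-0.9688, +0.2479)
n_2 = (-0.7989, -0.6014)
n_3 = (+0.1079, -0.9942)
  (0,1): δ = 53.92°  ·
  (0,2): δ = 2.60°  ✓
  (0,3): δ = 56.62°  ·
  (1,2): δ = 128.68°  ·
  (1,3): δ = 69.45°  ·
  (2,3): δ = 120.77°  ·
antipodal pairs: 1

count = 1; pairs: (0,2)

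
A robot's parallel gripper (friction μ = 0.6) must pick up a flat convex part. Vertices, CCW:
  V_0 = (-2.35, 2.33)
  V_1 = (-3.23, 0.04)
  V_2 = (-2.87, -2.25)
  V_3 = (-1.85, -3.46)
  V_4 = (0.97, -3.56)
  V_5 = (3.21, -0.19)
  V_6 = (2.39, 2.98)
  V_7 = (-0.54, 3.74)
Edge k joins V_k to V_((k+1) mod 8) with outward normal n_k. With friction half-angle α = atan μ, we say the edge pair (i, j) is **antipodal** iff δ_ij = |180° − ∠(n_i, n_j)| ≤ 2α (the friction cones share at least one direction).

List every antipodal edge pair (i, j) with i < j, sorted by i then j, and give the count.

count = 9; pairs: (0,4), (0,5), (1,4), (1,5), (2,5), (2,6), (3,6), (3,7), (4,7)

α = atan 0.6 = 30.96°;  2α = 61.93°
n_0 = (-0.9335, +0.3587)
n_1 = (-0.9879, -0.1553)
n_2 = (-0.7646, -0.6445)
n_3 = (-0.0354, -0.9994)
n_4 = (+0.8328, -0.5536)
n_5 = (+0.9681, +0.2504)
n_6 = (+0.2511, +0.9680)
n_7 = (-0.6145, +0.7889)
  (0,1): δ = 150.05°  ·
  (0,2): δ = 118.85°  ·
  (0,3): δ = 71.01°  ·
  (0,4): δ = 12.59°  ✓
  (0,5): δ = 35.52°  ✓
  (0,6): δ = 96.48°  ·
  (0,7): δ = 148.94°  ·
  (1,2): δ = 148.80°  ·
  (1,3): δ = 100.96°  ·
  (1,4): δ = 42.55°  ✓
  (1,5): δ = 5.57°  ✓
  (1,6): δ = 66.52°  ·
  (1,7): δ = 118.98°  ·
  (2,3): δ = 132.16°  ·
  (2,4): δ = 73.74°  ·
  (2,5): δ = 25.63°  ✓
  (2,6): δ = 35.33°  ✓
  (2,7): δ = 87.79°  ·
  (3,4): δ = 121.58°  ·
  (3,5): δ = 73.47°  ·
  (3,6): δ = 12.51°  ✓
  (3,7): δ = 39.95°  ✓
  (4,5): δ = 131.89°  ·
  (4,6): δ = 70.93°  ·
  (4,7): δ = 18.47°  ✓
  (5,6): δ = 119.04°  ·
  (5,7): δ = 66.58°  ·
  (6,7): δ = 127.54°  ·
antipodal pairs: 9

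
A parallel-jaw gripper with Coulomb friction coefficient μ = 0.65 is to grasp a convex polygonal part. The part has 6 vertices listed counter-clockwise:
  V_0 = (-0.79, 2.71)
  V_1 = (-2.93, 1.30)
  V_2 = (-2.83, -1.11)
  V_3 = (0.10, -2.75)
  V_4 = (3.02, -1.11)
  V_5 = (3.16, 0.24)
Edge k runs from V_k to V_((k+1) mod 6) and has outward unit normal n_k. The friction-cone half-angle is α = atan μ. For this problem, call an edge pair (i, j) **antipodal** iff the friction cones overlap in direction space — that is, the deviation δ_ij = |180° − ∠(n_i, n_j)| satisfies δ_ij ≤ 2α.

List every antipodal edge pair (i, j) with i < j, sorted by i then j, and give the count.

count = 8; pairs: (0,2), (0,3), (0,4), (1,3), (1,4), (1,5), (2,5), (3,5)

α = atan 0.65 = 33.02°;  2α = 66.05°
n_0 = (-0.5502, +0.8350)
n_1 = (-0.9991, -0.0415)
n_2 = (-0.4884, -0.8726)
n_3 = (+0.4897, -0.8719)
n_4 = (+0.9947, -0.1032)
n_5 = (+0.5302, +0.8479)
  (0,1): δ = 121.00°  ·
  (0,2): δ = 62.62°  ✓
  (0,3): δ = 4.06°  ✓
  (0,4): δ = 50.70°  ✓
  (0,5): δ = 114.60°  ·
  (1,2): δ = 121.61°  ·
  (1,3): δ = 63.06°  ✓
  (1,4): δ = 8.30°  ✓
  (1,5): δ = 55.61°  ✓
  (2,3): δ = 121.44°  ·
  (2,4): δ = 66.68°  ·
  (2,5): δ = 2.78°  ✓
  (3,4): δ = 125.24°  ·
  (3,5): δ = 61.34°  ✓
  (4,5): δ = 116.10°  ·
antipodal pairs: 8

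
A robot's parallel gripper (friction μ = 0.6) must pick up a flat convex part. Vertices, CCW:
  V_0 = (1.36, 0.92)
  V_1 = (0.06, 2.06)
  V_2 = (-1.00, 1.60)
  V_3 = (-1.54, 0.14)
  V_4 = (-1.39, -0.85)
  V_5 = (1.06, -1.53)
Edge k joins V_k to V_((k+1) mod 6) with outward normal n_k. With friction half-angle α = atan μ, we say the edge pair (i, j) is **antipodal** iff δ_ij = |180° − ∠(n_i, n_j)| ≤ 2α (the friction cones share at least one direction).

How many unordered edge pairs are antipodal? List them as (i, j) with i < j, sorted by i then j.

α = atan 0.6 = 30.96°;  2α = 61.93°
n_0 = (+0.6593, +0.7519)
n_1 = (-0.3981, +0.9173)
n_2 = (-0.9379, +0.3469)
n_3 = (-0.9887, -0.1498)
n_4 = (-0.2674, -0.9636)
n_5 = (+0.9926, -0.1215)
  (0,1): δ = 115.29°  ·
  (0,2): δ = 69.05°  ·
  (0,3): δ = 40.14°  ✓
  (0,4): δ = 25.74°  ✓
  (0,5): δ = 124.27°  ·
  (1,2): δ = 133.76°  ·
  (1,3): δ = 104.84°  ·
  (1,4): δ = 38.97°  ✓
  (1,5): δ = 59.56°  ✓
  (2,3): δ = 151.09°  ·
  (2,4): δ = 85.21°  ·
  (2,5): δ = 13.32°  ✓
  (3,4): δ = 114.13°  ·
  (3,5): δ = 15.60°  ✓
  (4,5): δ = 81.47°  ·
antipodal pairs: 6

count = 6; pairs: (0,3), (0,4), (1,4), (1,5), (2,5), (3,5)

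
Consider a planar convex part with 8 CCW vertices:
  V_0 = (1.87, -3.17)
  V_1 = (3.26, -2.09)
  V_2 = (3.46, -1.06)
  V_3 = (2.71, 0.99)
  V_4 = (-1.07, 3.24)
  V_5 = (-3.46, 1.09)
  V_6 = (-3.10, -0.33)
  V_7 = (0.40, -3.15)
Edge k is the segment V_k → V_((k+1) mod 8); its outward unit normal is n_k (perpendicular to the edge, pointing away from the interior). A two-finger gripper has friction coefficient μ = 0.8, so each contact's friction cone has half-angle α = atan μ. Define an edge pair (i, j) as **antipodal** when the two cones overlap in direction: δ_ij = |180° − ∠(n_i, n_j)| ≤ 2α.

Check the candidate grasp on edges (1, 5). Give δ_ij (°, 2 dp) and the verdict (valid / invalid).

α = atan 0.8 = 38.66°;  2α = 77.32°
edge 1: e_1 = (+0.20, +1.03);  n_1 = (+0.9817, -0.1906)
edge 5: e_5 = (+0.36, -1.42);  n_5 = (-0.9693, -0.2457)
∠(n_1, n_5) = 154.79°
δ = |180° − 154.79°| = 25.21°
25.21° ≤ 2α = 77.32°  →  valid

δ = 25.21°, valid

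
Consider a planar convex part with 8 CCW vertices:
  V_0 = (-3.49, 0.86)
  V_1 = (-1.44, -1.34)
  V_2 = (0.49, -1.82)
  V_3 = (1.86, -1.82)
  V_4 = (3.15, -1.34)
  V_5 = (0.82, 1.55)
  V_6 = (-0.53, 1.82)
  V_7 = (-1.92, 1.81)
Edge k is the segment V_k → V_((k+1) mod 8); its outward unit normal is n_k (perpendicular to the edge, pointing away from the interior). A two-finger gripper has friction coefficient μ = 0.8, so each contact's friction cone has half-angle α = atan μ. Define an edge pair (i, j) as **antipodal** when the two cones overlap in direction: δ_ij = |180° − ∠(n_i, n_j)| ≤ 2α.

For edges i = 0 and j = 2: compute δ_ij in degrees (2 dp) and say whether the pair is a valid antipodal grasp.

δ = 132.98°, invalid

α = atan 0.8 = 38.66°;  2α = 77.32°
edge 0: e_0 = (+2.05, -2.20);  n_0 = (-0.7316, -0.6817)
edge 2: e_2 = (+1.37, +0.00);  n_2 = (+0.0000, -1.0000)
∠(n_0, n_2) = 47.02°
δ = |180° − 47.02°| = 132.98°
132.98° > 2α = 77.32°  →  invalid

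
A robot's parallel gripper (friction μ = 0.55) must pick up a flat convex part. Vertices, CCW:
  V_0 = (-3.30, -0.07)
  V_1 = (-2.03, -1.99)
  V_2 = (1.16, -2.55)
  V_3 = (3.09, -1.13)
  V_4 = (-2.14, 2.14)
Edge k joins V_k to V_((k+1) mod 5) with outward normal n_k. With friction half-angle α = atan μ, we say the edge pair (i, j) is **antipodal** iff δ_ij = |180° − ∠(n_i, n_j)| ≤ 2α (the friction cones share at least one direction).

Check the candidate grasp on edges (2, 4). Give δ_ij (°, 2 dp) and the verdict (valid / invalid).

δ = 25.96°, valid

α = atan 0.55 = 28.81°;  2α = 57.62°
edge 2: e_2 = (+1.93, +1.42);  n_2 = (+0.5926, -0.8055)
edge 4: e_4 = (-1.16, -2.21);  n_4 = (-0.8854, +0.4648)
∠(n_2, n_4) = 154.04°
δ = |180° − 154.04°| = 25.96°
25.96° ≤ 2α = 57.62°  →  valid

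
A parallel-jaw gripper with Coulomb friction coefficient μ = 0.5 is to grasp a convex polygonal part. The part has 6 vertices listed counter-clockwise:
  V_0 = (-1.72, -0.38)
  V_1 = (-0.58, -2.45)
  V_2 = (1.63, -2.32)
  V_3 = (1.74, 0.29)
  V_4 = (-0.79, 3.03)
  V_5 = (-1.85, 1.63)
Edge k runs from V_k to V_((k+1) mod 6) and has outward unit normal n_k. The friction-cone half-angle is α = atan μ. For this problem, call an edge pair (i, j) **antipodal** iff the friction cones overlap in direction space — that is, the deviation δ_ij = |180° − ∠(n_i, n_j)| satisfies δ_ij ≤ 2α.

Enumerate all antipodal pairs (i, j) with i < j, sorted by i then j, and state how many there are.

count = 7; pairs: (0,2), (0,3), (1,3), (1,4), (2,4), (2,5), (3,5)

α = atan 0.5 = 26.57°;  2α = 53.13°
n_0 = (-0.8759, -0.4824)
n_1 = (+0.0587, -0.9983)
n_2 = (+0.9991, -0.0421)
n_3 = (+0.7347, +0.6784)
n_4 = (-0.7973, +0.6036)
n_5 = (-0.9979, -0.0645)
  (0,1): δ = 115.48°  ·
  (0,2): δ = 31.26°  ✓
  (0,3): δ = 13.88°  ✓
  (0,4): δ = 114.03°  ·
  (0,5): δ = 154.86°  ·
  (1,2): δ = 95.78°  ·
  (1,3): δ = 50.65°  ✓
  (1,4): δ = 49.50°  ✓
  (1,5): δ = 90.33°  ·
  (2,3): δ = 134.87°  ·
  (2,4): δ = 34.72°  ✓
  (2,5): δ = 6.11°  ✓
  (3,4): δ = 79.85°  ·
  (3,5): δ = 39.02°  ✓
  (4,5): δ = 139.17°  ·
antipodal pairs: 7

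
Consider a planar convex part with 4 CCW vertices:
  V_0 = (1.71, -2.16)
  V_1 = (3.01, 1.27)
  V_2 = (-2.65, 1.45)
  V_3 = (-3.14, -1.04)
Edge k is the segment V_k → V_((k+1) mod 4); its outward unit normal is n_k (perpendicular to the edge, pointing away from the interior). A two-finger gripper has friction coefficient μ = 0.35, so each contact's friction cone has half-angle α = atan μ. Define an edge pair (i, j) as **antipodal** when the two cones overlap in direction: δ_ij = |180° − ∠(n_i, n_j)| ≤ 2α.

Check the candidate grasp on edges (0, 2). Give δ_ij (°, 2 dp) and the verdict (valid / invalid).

α = atan 0.35 = 19.29°;  2α = 38.58°
edge 0: e_0 = (+1.30, +3.43);  n_0 = (+0.9351, -0.3544)
edge 2: e_2 = (-0.49, -2.49);  n_2 = (-0.9812, +0.1931)
∠(n_0, n_2) = 170.38°
δ = |180° − 170.38°| = 9.62°
9.62° ≤ 2α = 38.58°  →  valid

δ = 9.62°, valid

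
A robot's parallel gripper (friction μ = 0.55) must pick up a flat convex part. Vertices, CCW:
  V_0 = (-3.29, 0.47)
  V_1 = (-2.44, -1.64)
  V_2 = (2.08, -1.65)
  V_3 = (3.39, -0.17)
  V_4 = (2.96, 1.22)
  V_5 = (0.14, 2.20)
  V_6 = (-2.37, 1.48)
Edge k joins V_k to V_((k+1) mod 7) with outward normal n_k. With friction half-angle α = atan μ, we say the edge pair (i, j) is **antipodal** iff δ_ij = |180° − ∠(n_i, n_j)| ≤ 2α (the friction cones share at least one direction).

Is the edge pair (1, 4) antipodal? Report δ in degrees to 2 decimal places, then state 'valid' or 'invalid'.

δ = 19.04°, valid

α = atan 0.55 = 28.81°;  2α = 57.62°
edge 1: e_1 = (+4.52, -0.01);  n_1 = (-0.0022, -1.0000)
edge 4: e_4 = (-2.82, +0.98);  n_4 = (+0.3283, +0.9446)
∠(n_1, n_4) = 160.96°
δ = |180° − 160.96°| = 19.04°
19.04° ≤ 2α = 57.62°  →  valid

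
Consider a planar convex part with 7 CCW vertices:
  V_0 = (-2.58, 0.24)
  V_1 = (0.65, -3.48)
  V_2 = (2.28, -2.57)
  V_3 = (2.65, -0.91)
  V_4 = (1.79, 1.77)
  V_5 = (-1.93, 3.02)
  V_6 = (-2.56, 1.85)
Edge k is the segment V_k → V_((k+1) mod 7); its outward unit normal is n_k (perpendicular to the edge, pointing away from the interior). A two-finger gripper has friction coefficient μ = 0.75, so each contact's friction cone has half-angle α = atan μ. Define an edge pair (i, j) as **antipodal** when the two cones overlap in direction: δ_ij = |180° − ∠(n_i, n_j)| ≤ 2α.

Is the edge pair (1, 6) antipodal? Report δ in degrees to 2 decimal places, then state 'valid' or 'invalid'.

α = atan 0.75 = 36.87°;  2α = 73.74°
edge 1: e_1 = (+1.63, +0.91);  n_1 = (+0.4875, -0.8731)
edge 6: e_6 = (-0.02, -1.61);  n_6 = (-0.9999, +0.0124)
∠(n_1, n_6) = 119.89°
δ = |180° − 119.89°| = 60.11°
60.11° ≤ 2α = 73.74°  →  valid

δ = 60.11°, valid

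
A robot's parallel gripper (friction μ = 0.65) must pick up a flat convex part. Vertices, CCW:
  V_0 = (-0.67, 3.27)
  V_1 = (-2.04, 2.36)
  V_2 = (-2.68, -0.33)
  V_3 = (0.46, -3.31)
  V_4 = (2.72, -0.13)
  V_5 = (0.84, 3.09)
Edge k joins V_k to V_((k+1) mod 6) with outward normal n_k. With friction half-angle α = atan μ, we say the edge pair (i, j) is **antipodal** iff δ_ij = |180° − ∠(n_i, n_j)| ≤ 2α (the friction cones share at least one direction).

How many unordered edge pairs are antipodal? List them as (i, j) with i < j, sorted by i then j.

count = 6; pairs: (0,3), (1,3), (1,4), (2,4), (2,5), (3,5)

α = atan 0.65 = 33.02°;  2α = 66.05°
n_0 = (-0.5533, +0.8330)
n_1 = (-0.9728, +0.2315)
n_2 = (-0.6884, -0.7253)
n_3 = (+0.8151, -0.5793)
n_4 = (+0.8636, +0.5042)
n_5 = (+0.1184, +0.9930)
  (0,1): δ = 136.98°  ·
  (0,2): δ = 77.10°  ·
  (0,3): δ = 21.01°  ✓
  (0,4): δ = 86.69°  ·
  (0,5): δ = 139.61°  ·
  (1,2): δ = 120.12°  ·
  (1,3): δ = 22.02°  ✓
  (1,4): δ = 43.66°  ✓
  (1,5): δ = 96.59°  ·
  (2,3): δ = 81.90°  ·
  (2,4): δ = 16.22°  ✓
  (2,5): δ = 36.70°  ✓
  (3,4): δ = 114.32°  ·
  (3,5): δ = 61.40°  ✓
  (4,5): δ = 127.08°  ·
antipodal pairs: 6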